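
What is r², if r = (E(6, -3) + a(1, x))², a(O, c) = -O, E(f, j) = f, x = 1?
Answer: 625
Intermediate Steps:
r = 25 (r = (6 - 1*1)² = (6 - 1)² = 5² = 25)
r² = 25² = 625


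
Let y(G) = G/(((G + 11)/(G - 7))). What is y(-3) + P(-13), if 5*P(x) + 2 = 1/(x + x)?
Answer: 869/260 ≈ 3.3423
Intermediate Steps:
P(x) = -⅖ + 1/(10*x) (P(x) = -⅖ + 1/(5*(x + x)) = -⅖ + 1/(5*((2*x))) = -⅖ + (1/(2*x))/5 = -⅖ + 1/(10*x))
y(G) = G*(-7 + G)/(11 + G) (y(G) = G/(((11 + G)/(-7 + G))) = G*((-7 + G)/(11 + G)) = G*(-7 + G)/(11 + G))
y(-3) + P(-13) = -3*(-7 - 3)/(11 - 3) + (⅒)*(1 - 4*(-13))/(-13) = -3*(-10)/8 + (⅒)*(-1/13)*(1 + 52) = -3*⅛*(-10) + (⅒)*(-1/13)*53 = 15/4 - 53/130 = 869/260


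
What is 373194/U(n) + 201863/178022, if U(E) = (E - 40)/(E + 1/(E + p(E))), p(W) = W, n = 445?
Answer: 162422289959889/396098950 ≈ 4.1006e+5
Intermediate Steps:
U(E) = (-40 + E)/(E + 1/(2*E)) (U(E) = (E - 40)/(E + 1/(E + E)) = (-40 + E)/(E + 1/(2*E)))
373194/U(n) + 201863/178022 = 373194/((2*445*(-40 + 445)/(1 + 2*445²))) + 201863/178022 = 373194/((2*445*405/(1 + 2*198025))) + 201863*(1/178022) = 373194/((2*445*405/(1 + 396050))) + 201863/178022 = 373194/((2*445*405/396051)) + 201863/178022 = 373194/((2*445*(1/396051)*405)) + 201863/178022 = 373194/(120150/132017) + 201863/178022 = 373194*(132017/120150) + 201863/178022 = 912369487/2225 + 201863/178022 = 162422289959889/396098950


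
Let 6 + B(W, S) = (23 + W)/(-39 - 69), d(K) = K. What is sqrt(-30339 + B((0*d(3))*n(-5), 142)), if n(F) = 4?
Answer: I*sqrt(9831849)/18 ≈ 174.2*I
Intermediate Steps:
B(W, S) = -671/108 - W/108 (B(W, S) = -6 + (23 + W)/(-39 - 69) = -6 + (23 + W)/(-108) = -6 + (23 + W)*(-1/108) = -6 + (-23/108 - W/108) = -671/108 - W/108)
sqrt(-30339 + B((0*d(3))*n(-5), 142)) = sqrt(-30339 + (-671/108 - 0*3*4/108)) = sqrt(-30339 + (-671/108 - 0*4)) = sqrt(-30339 + (-671/108 - 1/108*0)) = sqrt(-30339 + (-671/108 + 0)) = sqrt(-30339 - 671/108) = sqrt(-3277283/108) = I*sqrt(9831849)/18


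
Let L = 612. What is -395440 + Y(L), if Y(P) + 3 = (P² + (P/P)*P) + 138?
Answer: -20149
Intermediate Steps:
Y(P) = 135 + P + P² (Y(P) = -3 + ((P² + (P/P)*P) + 138) = -3 + ((P² + 1*P) + 138) = -3 + ((P² + P) + 138) = -3 + ((P + P²) + 138) = -3 + (138 + P + P²) = 135 + P + P²)
-395440 + Y(L) = -395440 + (135 + 612 + 612²) = -395440 + (135 + 612 + 374544) = -395440 + 375291 = -20149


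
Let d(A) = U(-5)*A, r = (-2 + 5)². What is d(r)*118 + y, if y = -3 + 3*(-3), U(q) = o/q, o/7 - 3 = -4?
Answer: 7374/5 ≈ 1474.8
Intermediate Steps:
r = 9 (r = 3² = 9)
o = -7 (o = 21 + 7*(-4) = 21 - 28 = -7)
U(q) = -7/q
y = -12 (y = -3 - 9 = -12)
d(A) = 7*A/5 (d(A) = (-7/(-5))*A = (-7*(-⅕))*A = 7*A/5)
d(r)*118 + y = ((7/5)*9)*118 - 12 = (63/5)*118 - 12 = 7434/5 - 12 = 7374/5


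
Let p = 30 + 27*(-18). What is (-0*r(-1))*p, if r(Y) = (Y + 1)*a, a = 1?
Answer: 0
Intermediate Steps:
r(Y) = 1 + Y (r(Y) = (Y + 1)*1 = (1 + Y)*1 = 1 + Y)
p = -456 (p = 30 - 486 = -456)
(-0*r(-1))*p = -0*(1 - 1)*(-456) = -0*0*(-456) = -1*0*(-456) = 0*(-456) = 0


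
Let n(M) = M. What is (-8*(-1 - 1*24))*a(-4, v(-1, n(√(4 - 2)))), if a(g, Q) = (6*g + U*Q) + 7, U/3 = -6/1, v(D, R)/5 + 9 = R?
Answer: 158600 - 18000*√2 ≈ 1.3314e+5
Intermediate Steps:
v(D, R) = -45 + 5*R
U = -18 (U = 3*(-6/1) = 3*(-6*1) = 3*(-6) = -18)
a(g, Q) = 7 - 18*Q + 6*g (a(g, Q) = (6*g - 18*Q) + 7 = (-18*Q + 6*g) + 7 = 7 - 18*Q + 6*g)
(-8*(-1 - 1*24))*a(-4, v(-1, n(√(4 - 2)))) = (-8*(-1 - 1*24))*(7 - 18*(-45 + 5*√(4 - 2)) + 6*(-4)) = (-8*(-1 - 24))*(7 - 18*(-45 + 5*√2) - 24) = (-8*(-25))*(7 + (810 - 90*√2) - 24) = 200*(793 - 90*√2) = 158600 - 18000*√2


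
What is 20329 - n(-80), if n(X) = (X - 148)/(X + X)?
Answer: 813103/40 ≈ 20328.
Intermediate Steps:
n(X) = (-148 + X)/(2*X) (n(X) = (-148 + X)/((2*X)) = (-148 + X)*(1/(2*X)) = (-148 + X)/(2*X))
20329 - n(-80) = 20329 - (-148 - 80)/(2*(-80)) = 20329 - (-1)*(-228)/(2*80) = 20329 - 1*57/40 = 20329 - 57/40 = 813103/40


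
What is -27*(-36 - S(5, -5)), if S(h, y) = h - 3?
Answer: 1026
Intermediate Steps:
S(h, y) = -3 + h
-27*(-36 - S(5, -5)) = -27*(-36 - (-3 + 5)) = -27*(-36 - 1*2) = -27*(-36 - 2) = -27*(-38) = 1026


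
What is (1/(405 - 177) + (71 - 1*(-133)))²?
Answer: 2163459169/51984 ≈ 41618.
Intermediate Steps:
(1/(405 - 177) + (71 - 1*(-133)))² = (1/228 + (71 + 133))² = (1/228 + 204)² = (46513/228)² = 2163459169/51984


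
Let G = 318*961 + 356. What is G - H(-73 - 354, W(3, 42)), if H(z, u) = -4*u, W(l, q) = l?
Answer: 305966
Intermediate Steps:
G = 305954 (G = 305598 + 356 = 305954)
G - H(-73 - 354, W(3, 42)) = 305954 - (-4)*3 = 305954 - 1*(-12) = 305954 + 12 = 305966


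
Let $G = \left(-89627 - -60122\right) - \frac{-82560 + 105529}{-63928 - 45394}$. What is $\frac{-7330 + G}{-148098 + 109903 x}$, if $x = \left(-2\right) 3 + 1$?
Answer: $\frac{4026852901}{76264448386} \approx 0.052801$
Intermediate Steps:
$x = -5$ ($x = -6 + 1 = -5$)
$G = - \frac{3225522641}{109322}$ ($G = \left(-89627 + 60122\right) - \frac{22969}{-109322} = -29505 - 22969 \left(- \frac{1}{109322}\right) = -29505 - - \frac{22969}{109322} = -29505 + \frac{22969}{109322} = - \frac{3225522641}{109322} \approx -29505.0$)
$\frac{-7330 + G}{-148098 + 109903 x} = \frac{-7330 - \frac{3225522641}{109322}}{-148098 + 109903 \left(-5\right)} = - \frac{4026852901}{109322 \left(-148098 - 549515\right)} = - \frac{4026852901}{109322 \left(-697613\right)} = \left(- \frac{4026852901}{109322}\right) \left(- \frac{1}{697613}\right) = \frac{4026852901}{76264448386}$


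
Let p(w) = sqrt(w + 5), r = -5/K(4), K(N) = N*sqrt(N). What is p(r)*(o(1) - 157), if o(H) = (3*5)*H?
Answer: -71*sqrt(70)/2 ≈ -297.01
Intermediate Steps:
K(N) = N**(3/2)
o(H) = 15*H
r = -5/8 (r = -5/(4**(3/2)) = -5/8 ≈ -0.62500)
p(w) = sqrt(5 + w)
p(r)*(o(1) - 157) = sqrt(5 - 5/8)*(15*1 - 157) = sqrt(35/8)*(15 - 157) = (sqrt(70)/4)*(-142) = -71*sqrt(70)/2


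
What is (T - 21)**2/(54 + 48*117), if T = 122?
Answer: 10201/5670 ≈ 1.7991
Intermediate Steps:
(T - 21)**2/(54 + 48*117) = (122 - 21)**2/(54 + 48*117) = 101**2/(54 + 5616) = 10201/5670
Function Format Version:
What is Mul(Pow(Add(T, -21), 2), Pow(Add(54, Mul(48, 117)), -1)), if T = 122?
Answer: Rational(10201, 5670) ≈ 1.7991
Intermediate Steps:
Mul(Pow(Add(T, -21), 2), Pow(Add(54, Mul(48, 117)), -1)) = Mul(Pow(Add(122, -21), 2), Pow(Add(54, Mul(48, 117)), -1)) = Mul(Pow(101, 2), Pow(Add(54, 5616), -1)) = Mul(10201, Pow(5670, -1)) = Mul(10201, Rational(1, 5670)) = Rational(10201, 5670)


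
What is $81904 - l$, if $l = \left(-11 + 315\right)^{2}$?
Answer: $-10512$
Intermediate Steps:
$l = 92416$ ($l = 304^{2} = 92416$)
$81904 - l = 81904 - 92416 = -10512$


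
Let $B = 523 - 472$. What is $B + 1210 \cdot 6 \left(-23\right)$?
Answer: $-166929$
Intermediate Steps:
$B = 51$ ($B = 523 - 472 = 51$)
$B + 1210 \cdot 6 \left(-23\right) = 51 + 1210 \cdot 6 \left(-23\right) = 51 + 1210 \left(-138\right) = 51 - 166980 = -166929$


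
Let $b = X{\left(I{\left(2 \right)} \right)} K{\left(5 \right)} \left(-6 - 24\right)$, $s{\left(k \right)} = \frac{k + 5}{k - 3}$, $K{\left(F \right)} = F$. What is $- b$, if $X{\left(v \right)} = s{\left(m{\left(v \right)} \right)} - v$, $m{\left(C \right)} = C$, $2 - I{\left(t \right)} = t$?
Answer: $-250$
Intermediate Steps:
$I{\left(t \right)} = 2 - t$
$s{\left(k \right)} = \frac{5 + k}{-3 + k}$
$X{\left(v \right)} = - v + \frac{5 + v}{-3 + v}$ ($X{\left(v \right)} = \frac{5 + v}{-3 + v} - v = - v + \frac{5 + v}{-3 + v}$)
$b = 250$ ($b = \frac{5 + \left(2 - 2\right) - \left(2 - 2\right) \left(-3 + \left(2 - 2\right)\right)}{-3 + \left(2 - 2\right)} 5 \left(-6 - 24\right) = \frac{5 + \left(2 - 2\right) - \left(2 - 2\right) \left(-3 + \left(2 - 2\right)\right)}{-3 + \left(2 - 2\right)} 5 \left(-30\right) = \frac{5 + 0 - 0 \left(-3 + 0\right)}{-3 + 0} \left(-150\right) = \frac{5 + 0 - 0 \left(-3\right)}{-3} \left(-150\right) = - \frac{5 + 0 + 0}{3} \left(-150\right) = \left(- \frac{1}{3}\right) 5 \left(-150\right) = \left(- \frac{5}{3}\right) \left(-150\right) = 250$)
$- b = \left(-1\right) 250 = -250$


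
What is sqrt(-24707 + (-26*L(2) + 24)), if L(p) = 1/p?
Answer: 42*I*sqrt(14) ≈ 157.15*I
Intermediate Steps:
sqrt(-24707 + (-26*L(2) + 24)) = sqrt(-24707 + (-26/2 + 24)) = sqrt(-24707 + (-26*1/2 + 24)) = sqrt(-24707 + (-13 + 24)) = sqrt(-24707 + 11) = sqrt(-24696) = 42*I*sqrt(14)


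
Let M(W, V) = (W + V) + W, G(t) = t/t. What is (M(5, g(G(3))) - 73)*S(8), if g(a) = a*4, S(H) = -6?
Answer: 354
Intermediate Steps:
G(t) = 1
g(a) = 4*a
M(W, V) = V + 2*W (M(W, V) = (V + W) + W = V + 2*W)
(M(5, g(G(3))) - 73)*S(8) = ((4*1 + 2*5) - 73)*(-6) = ((4 + 10) - 73)*(-6) = (14 - 73)*(-6) = -59*(-6) = 354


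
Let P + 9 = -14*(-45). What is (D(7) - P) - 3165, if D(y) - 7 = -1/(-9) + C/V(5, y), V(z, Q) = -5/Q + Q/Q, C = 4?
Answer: -33884/9 ≈ -3764.9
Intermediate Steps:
P = 621 (P = -9 - 14*(-45) = -9 + 630 = 621)
V(z, Q) = 1 - 5/Q (V(z, Q) = -5/Q + 1 = 1 - 5/Q)
D(y) = 64/9 + 4*y/(-5 + y) (D(y) = 7 + (-1/(-9) + 4/(((-5 + y)/y))) = 7 + (-1*(-⅑) + 4*(y/(-5 + y))) = 7 + (⅑ + 4*y/(-5 + y)) = 64/9 + 4*y/(-5 + y))
(D(7) - P) - 3165 = (20*(-16 + 5*7)/(9*(-5 + 7)) - 1*621) - 3165 = ((20/9)*(-16 + 35)/2 - 621) - 3165 = ((20/9)*(½)*19 - 621) - 3165 = (190/9 - 621) - 3165 = -5399/9 - 3165 = -33884/9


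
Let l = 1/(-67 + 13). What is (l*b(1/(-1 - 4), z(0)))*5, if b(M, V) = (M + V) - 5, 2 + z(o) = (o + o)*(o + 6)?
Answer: ⅔ ≈ 0.66667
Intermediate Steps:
l = -1/54 (l = 1/(-54) = -1/54 ≈ -0.018519)
z(o) = -2 + 2*o*(6 + o) (z(o) = -2 + (o + o)*(o + 6) = -2 + (2*o)*(6 + o) = -2 + 2*o*(6 + o))
b(M, V) = -5 + M + V
(l*b(1/(-1 - 4), z(0)))*5 = -(-5 + 1/(-1 - 4) + (-2 + 2*0² + 12*0))/54*5 = -(-5 + 1/(-5) + (-2 + 2*0 + 0))/54*5 = -(-5 - ⅕ + (-2 + 0 + 0))/54*5 = -(-5 - ⅕ - 2)/54*5 = -1/54*(-36/5)*5 = (2/15)*5 = ⅔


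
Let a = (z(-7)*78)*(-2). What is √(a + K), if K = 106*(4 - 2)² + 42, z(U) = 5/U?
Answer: √28294/7 ≈ 24.030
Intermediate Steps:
K = 466 (K = 106*2² + 42 = 106*4 + 42 = 424 + 42 = 466)
a = 780/7 (a = ((5/(-7))*78)*(-2) = ((5*(-⅐))*78)*(-2) = -5/7*78*(-2) = -390/7*(-2) = 780/7 ≈ 111.43)
√(a + K) = √(780/7 + 466) = √(4042/7) = √28294/7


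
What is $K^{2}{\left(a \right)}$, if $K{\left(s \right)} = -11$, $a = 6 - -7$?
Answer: $121$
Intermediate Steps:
$a = 13$ ($a = 6 + 7 = 13$)
$K^{2}{\left(a \right)} = \left(-11\right)^{2} = 121$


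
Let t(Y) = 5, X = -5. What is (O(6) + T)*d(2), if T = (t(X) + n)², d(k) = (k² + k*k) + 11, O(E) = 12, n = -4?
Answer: 247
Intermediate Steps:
d(k) = 11 + 2*k² (d(k) = (k² + k²) + 11 = 2*k² + 11 = 11 + 2*k²)
T = 1 (T = (5 - 4)² = 1² = 1)
(O(6) + T)*d(2) = (12 + 1)*(11 + 2*2²) = 13*(11 + 2*4) = 13*(11 + 8) = 13*19 = 247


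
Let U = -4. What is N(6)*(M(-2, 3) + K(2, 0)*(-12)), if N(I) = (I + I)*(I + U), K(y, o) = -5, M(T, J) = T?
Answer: 1392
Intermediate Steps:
N(I) = 2*I*(-4 + I) (N(I) = (I + I)*(I - 4) = (2*I)*(-4 + I) = 2*I*(-4 + I))
N(6)*(M(-2, 3) + K(2, 0)*(-12)) = (2*6*(-4 + 6))*(-2 - 5*(-12)) = (2*6*2)*(-2 + 60) = 24*58 = 1392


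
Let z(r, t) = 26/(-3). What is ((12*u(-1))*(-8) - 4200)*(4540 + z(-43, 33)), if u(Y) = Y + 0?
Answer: -18596592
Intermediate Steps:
z(r, t) = -26/3 (z(r, t) = 26*(-⅓) = -26/3)
u(Y) = Y
((12*u(-1))*(-8) - 4200)*(4540 + z(-43, 33)) = ((12*(-1))*(-8) - 4200)*(4540 - 26/3) = (-12*(-8) - 4200)*(13594/3) = (96 - 4200)*(13594/3) = -4104*13594/3 = -18596592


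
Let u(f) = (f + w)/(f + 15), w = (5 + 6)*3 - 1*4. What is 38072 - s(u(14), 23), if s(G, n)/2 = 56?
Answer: 37960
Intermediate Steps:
w = 29 (w = 11*3 - 4 = 33 - 4 = 29)
u(f) = (29 + f)/(15 + f) (u(f) = (f + 29)/(f + 15) = (29 + f)/(15 + f))
s(G, n) = 112 (s(G, n) = 2*56 = 112)
38072 - s(u(14), 23) = 38072 - 1*112 = 38072 - 112 = 37960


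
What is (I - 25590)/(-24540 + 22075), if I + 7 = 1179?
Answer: 842/85 ≈ 9.9059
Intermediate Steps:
I = 1172 (I = -7 + 1179 = 1172)
(I - 25590)/(-24540 + 22075) = (1172 - 25590)/(-24540 + 22075) = -24418/(-2465) = -24418*(-1/2465) = 842/85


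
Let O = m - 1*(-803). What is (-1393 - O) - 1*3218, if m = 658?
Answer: -6072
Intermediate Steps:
O = 1461 (O = 658 - 1*(-803) = 658 + 803 = 1461)
(-1393 - O) - 1*3218 = (-1393 - 1*1461) - 1*3218 = (-1393 - 1461) - 3218 = -2854 - 3218 = -6072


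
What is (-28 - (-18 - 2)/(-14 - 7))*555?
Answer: -112480/7 ≈ -16069.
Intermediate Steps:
(-28 - (-18 - 2)/(-14 - 7))*555 = (-28 - (-20)/(-21))*555 = (-28 - (-20)*(-1)/21)*555 = (-28 - 1*20/21)*555 = (-28 - 20/21)*555 = -608/21*555 = -112480/7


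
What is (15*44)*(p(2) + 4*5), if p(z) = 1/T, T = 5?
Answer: 13332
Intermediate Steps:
p(z) = ⅕ (p(z) = 1/5 = ⅕)
(15*44)*(p(2) + 4*5) = (15*44)*(⅕ + 4*5) = 660*(⅕ + 20) = 660*(101/5) = 13332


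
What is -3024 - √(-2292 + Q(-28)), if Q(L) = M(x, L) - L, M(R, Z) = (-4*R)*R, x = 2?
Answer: -3024 - 2*I*√570 ≈ -3024.0 - 47.749*I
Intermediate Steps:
M(R, Z) = -4*R²
Q(L) = -16 - L (Q(L) = -4*2² - L = -4*4 - L = -16 - L)
-3024 - √(-2292 + Q(-28)) = -3024 - √(-2292 + (-16 - 1*(-28))) = -3024 - √(-2292 + (-16 + 28)) = -3024 - √(-2292 + 12) = -3024 - √(-2280) = -3024 - 2*I*√570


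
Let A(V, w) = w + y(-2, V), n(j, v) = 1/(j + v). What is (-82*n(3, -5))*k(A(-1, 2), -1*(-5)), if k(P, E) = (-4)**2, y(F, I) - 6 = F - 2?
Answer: 656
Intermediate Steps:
y(F, I) = 4 + F (y(F, I) = 6 + (F - 2) = 6 + (-2 + F) = 4 + F)
A(V, w) = 2 + w (A(V, w) = w + (4 - 2) = w + 2 = 2 + w)
k(P, E) = 16
(-82*n(3, -5))*k(A(-1, 2), -1*(-5)) = -82/(3 - 5)*16 = -82/(-2)*16 = -82*(-1/2)*16 = 41*16 = 656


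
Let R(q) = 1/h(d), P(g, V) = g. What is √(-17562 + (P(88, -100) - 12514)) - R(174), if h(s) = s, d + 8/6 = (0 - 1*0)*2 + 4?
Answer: -3/8 + 42*I*√17 ≈ -0.375 + 173.17*I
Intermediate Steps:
d = 8/3 (d = -4/3 + ((0 - 1*0)*2 + 4) = -4/3 + ((0 + 0)*2 + 4) = -4/3 + (0*2 + 4) = -4/3 + (0 + 4) = -4/3 + 4 = 8/3 ≈ 2.6667)
R(q) = 3/8 (R(q) = 1/(8/3) = 3/8)
√(-17562 + (P(88, -100) - 12514)) - R(174) = √(-17562 + (88 - 12514)) - 1*3/8 = √(-17562 - 12426) - 3/8 = √(-29988) - 3/8 = 42*I*√17 - 3/8 = -3/8 + 42*I*√17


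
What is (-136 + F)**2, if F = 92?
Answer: 1936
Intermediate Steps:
(-136 + F)**2 = (-136 + 92)**2 = (-44)**2 = 1936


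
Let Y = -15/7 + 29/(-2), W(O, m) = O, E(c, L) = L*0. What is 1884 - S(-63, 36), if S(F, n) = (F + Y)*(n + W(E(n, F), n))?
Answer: 33258/7 ≈ 4751.1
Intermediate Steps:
E(c, L) = 0
Y = -233/14 (Y = -15*⅐ + 29*(-½) = -15/7 - 29/2 = -233/14 ≈ -16.643)
S(F, n) = n*(-233/14 + F) (S(F, n) = (F - 233/14)*(n + 0) = (-233/14 + F)*n = n*(-233/14 + F))
1884 - S(-63, 36) = 1884 - 36*(-233 + 14*(-63))/14 = 1884 - 36*(-233 - 882)/14 = 1884 - 36*(-1115)/14 = 1884 - 1*(-20070/7) = 1884 + 20070/7 = 33258/7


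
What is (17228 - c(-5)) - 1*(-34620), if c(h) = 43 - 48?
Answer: 51853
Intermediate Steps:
c(h) = -5
(17228 - c(-5)) - 1*(-34620) = (17228 - 1*(-5)) - 1*(-34620) = (17228 + 5) + 34620 = 17233 + 34620 = 51853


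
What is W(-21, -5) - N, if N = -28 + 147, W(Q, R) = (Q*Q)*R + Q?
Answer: -2345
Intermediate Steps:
W(Q, R) = Q + R*Q**2 (W(Q, R) = Q**2*R + Q = R*Q**2 + Q = Q + R*Q**2)
N = 119
W(-21, -5) - N = -21*(1 - 21*(-5)) - 1*119 = -21*(1 + 105) - 119 = -21*106 - 119 = -2226 - 119 = -2345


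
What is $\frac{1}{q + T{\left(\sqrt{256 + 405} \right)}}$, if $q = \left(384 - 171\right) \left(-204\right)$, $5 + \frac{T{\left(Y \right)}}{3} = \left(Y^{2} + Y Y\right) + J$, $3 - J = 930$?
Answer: $- \frac{1}{42282} \approx -2.3651 \cdot 10^{-5}$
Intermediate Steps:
$J = -927$ ($J = 3 - 930 = -927$)
$T{\left(Y \right)} = -2796 + 6 Y^{2}$ ($T{\left(Y \right)} = -15 + 3 \left(\left(Y^{2} + Y Y\right) - 927\right) = -15 + 3 \left(\left(Y^{2} + Y^{2}\right) - 927\right) = -15 + 3 \left(2 Y^{2} - 927\right) = -15 + 3 \left(-927 + 2 Y^{2}\right) = -15 + \left(-2781 + 6 Y^{2}\right) = -2796 + 6 Y^{2}$)
$q = -43452$ ($q = \left(384 - 171\right) \left(-204\right) = 213 \left(-204\right) = -43452$)
$\frac{1}{q + T{\left(\sqrt{256 + 405} \right)}} = \frac{1}{-43452 - \left(2796 - 6 \left(\sqrt{256 + 405}\right)^{2}\right)} = \frac{1}{-43452 - \left(2796 - 6 \left(\sqrt{661}\right)^{2}\right)} = \frac{1}{-43452 + \left(-2796 + 6 \cdot 661\right)} = \frac{1}{-43452 + \left(-2796 + 3966\right)} = \frac{1}{-43452 + 1170} = \frac{1}{-42282} = - \frac{1}{42282}$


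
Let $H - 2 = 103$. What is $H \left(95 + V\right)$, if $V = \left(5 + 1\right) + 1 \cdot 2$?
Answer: $10815$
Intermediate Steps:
$H = 105$ ($H = 2 + 103 = 105$)
$V = 8$ ($V = 6 + 2 = 8$)
$H \left(95 + V\right) = 105 \left(95 + 8\right) = 105 \cdot 103 = 10815$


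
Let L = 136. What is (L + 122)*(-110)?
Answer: -28380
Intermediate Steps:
(L + 122)*(-110) = (136 + 122)*(-110) = 258*(-110) = -28380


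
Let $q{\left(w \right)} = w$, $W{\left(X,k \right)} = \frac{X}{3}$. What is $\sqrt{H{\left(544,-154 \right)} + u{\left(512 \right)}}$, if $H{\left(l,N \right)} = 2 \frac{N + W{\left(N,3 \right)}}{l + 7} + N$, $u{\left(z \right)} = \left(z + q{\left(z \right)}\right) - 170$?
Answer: $\frac{2 \sqrt{477662451}}{1653} \approx 26.443$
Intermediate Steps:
$W{\left(X,k \right)} = \frac{X}{3}$ ($W{\left(X,k \right)} = X \frac{1}{3} = \frac{X}{3}$)
$u{\left(z \right)} = -170 + 2 z$ ($u{\left(z \right)} = \left(z + z\right) - 170 = 2 z - 170 = -170 + 2 z$)
$H{\left(l,N \right)} = N + \frac{8 N}{3 \left(7 + l\right)}$ ($H{\left(l,N \right)} = 2 \frac{N + \frac{N}{3}}{l + 7} + N = 2 \frac{\frac{4}{3} N}{7 + l} + N = 2 \frac{4 N}{3 \left(7 + l\right)} + N = \frac{8 N}{3 \left(7 + l\right)} + N = N + \frac{8 N}{3 \left(7 + l\right)}$)
$\sqrt{H{\left(544,-154 \right)} + u{\left(512 \right)}} = \sqrt{\frac{1}{3} \left(-154\right) \frac{1}{7 + 544} \left(29 + 3 \cdot 544\right) + \left(-170 + 2 \cdot 512\right)} = \sqrt{\frac{1}{3} \left(-154\right) \frac{1}{551} \left(29 + 1632\right) + \left(-170 + 1024\right)} = \sqrt{\frac{1}{3} \left(-154\right) \frac{1}{551} \cdot 1661 + 854} = \sqrt{- \frac{255794}{1653} + 854} = \sqrt{\frac{1155868}{1653}} = \frac{2 \sqrt{477662451}}{1653}$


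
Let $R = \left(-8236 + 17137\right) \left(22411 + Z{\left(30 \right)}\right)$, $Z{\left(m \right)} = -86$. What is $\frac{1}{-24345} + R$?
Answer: $\frac{4837712414624}{24345} \approx 1.9871 \cdot 10^{8}$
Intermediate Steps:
$R = 198714825$ ($R = \left(-8236 + 17137\right) \left(22411 - 86\right) = 8901 \cdot 22325 = 198714825$)
$\frac{1}{-24345} + R = \frac{1}{-24345} + 198714825 = - \frac{1}{24345} + 198714825 = \frac{4837712414624}{24345}$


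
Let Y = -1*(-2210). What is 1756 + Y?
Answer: 3966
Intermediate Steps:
Y = 2210
1756 + Y = 1756 + 2210 = 3966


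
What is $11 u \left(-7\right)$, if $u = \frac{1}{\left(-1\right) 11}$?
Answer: $7$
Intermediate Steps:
$u = - \frac{1}{11}$ ($u = \frac{1}{-11} = - \frac{1}{11} \approx -0.090909$)
$11 u \left(-7\right) = 11 \left(- \frac{1}{11}\right) \left(-7\right) = \left(-1\right) \left(-7\right) = 7$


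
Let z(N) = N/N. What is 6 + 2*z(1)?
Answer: 8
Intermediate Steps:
z(N) = 1
6 + 2*z(1) = 6 + 2*1 = 6 + 2 = 8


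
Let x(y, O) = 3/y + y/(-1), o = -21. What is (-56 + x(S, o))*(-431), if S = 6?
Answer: 53013/2 ≈ 26507.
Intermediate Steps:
x(y, O) = -y + 3/y (x(y, O) = 3/y + y*(-1) = 3/y - y = -y + 3/y)
(-56 + x(S, o))*(-431) = (-56 + (-1*6 + 3/6))*(-431) = (-56 + (-6 + 3*(1/6)))*(-431) = (-56 + (-6 + 1/2))*(-431) = (-56 - 11/2)*(-431) = -123/2*(-431) = 53013/2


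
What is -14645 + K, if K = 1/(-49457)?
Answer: -724297766/49457 ≈ -14645.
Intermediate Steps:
K = -1/49457 ≈ -2.0220e-5
-14645 + K = -14645 - 1/49457 = -724297766/49457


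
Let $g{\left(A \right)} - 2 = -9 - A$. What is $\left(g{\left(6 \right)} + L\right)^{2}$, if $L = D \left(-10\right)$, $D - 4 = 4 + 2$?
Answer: $12769$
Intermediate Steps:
$D = 10$ ($D = 4 + \left(4 + 2\right) = 4 + 6 = 10$)
$g{\left(A \right)} = -7 - A$ ($g{\left(A \right)} = 2 - \left(9 + A\right) = -7 - A$)
$L = -100$ ($L = 10 \left(-10\right) = -100$)
$\left(g{\left(6 \right)} + L\right)^{2} = \left(\left(-7 - 6\right) - 100\right)^{2} = \left(-13 - 100\right)^{2} = \left(-113\right)^{2} = 12769$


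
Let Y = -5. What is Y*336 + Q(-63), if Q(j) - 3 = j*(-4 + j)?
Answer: 2544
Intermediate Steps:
Q(j) = 3 + j*(-4 + j)
Y*336 + Q(-63) = -5*336 + (3 + (-63)² - 4*(-63)) = -1680 + (3 + 3969 + 252) = -1680 + 4224 = 2544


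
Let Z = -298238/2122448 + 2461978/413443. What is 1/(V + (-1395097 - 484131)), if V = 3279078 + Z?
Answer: 438755634232/614194625637599555 ≈ 7.1436e-7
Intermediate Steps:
Z = 2551057934355/438755634232 (Z = -298238*1/2122448 + 2461978*(1/413443) = -149119/1061224 + 2461978/413443 = 2551057934355/438755634232 ≈ 5.8143)
V = 1438716498644132451/438755634232 (V = 3279078 + 2551057934355/438755634232 = 1438716498644132451/438755634232 ≈ 3.2791e+6)
1/(V + (-1395097 - 484131)) = 1/(1438716498644132451/438755634232 + (-1395097 - 484131)) = 1/(1438716498644132451/438755634232 - 1879228) = 1/(614194625637599555/438755634232) = 438755634232/614194625637599555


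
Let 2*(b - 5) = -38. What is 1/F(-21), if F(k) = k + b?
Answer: -1/35 ≈ -0.028571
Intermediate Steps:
b = -14 (b = 5 + (½)*(-38) = 5 - 19 = -14)
F(k) = -14 + k (F(k) = k - 14 = -14 + k)
1/F(-21) = 1/(-14 - 21) = 1/(-35) = -1/35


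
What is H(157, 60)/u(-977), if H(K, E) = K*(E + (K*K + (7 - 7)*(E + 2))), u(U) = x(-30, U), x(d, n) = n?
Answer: -3879313/977 ≈ -3970.6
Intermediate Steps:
u(U) = U
H(K, E) = K*(E + K²) (H(K, E) = K*(E + (K² + 0*(2 + E))) = K*(E + (K² + 0)) = K*(E + K²))
H(157, 60)/u(-977) = (157*(60 + 157²))/(-977) = (157*(60 + 24649))*(-1/977) = (157*24709)*(-1/977) = 3879313*(-1/977) = -3879313/977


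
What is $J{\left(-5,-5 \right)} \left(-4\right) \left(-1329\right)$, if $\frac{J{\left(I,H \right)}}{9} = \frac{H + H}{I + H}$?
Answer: $47844$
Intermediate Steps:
$J{\left(I,H \right)} = \frac{18 H}{H + I}$ ($J{\left(I,H \right)} = 9 \frac{H + H}{I + H} = 9 \frac{2 H}{H + I} = \frac{18 H}{H + I}$)
$J{\left(-5,-5 \right)} \left(-4\right) \left(-1329\right) = 18 \left(-5\right) \frac{1}{-5 - 5} \left(-4\right) \left(-1329\right) = 18 \left(-5\right) \frac{1}{-10} \left(-4\right) \left(-1329\right) = 18 \left(-5\right) \left(- \frac{1}{10}\right) \left(-4\right) \left(-1329\right) = 9 \left(-4\right) \left(-1329\right) = \left(-36\right) \left(-1329\right) = 47844$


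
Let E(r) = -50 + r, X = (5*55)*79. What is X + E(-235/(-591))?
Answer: 12810160/591 ≈ 21675.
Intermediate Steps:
X = 21725 (X = 275*79 = 21725)
X + E(-235/(-591)) = 21725 + (-50 - 235/(-591)) = 21725 + (-50 - 235*(-1/591)) = 21725 + (-50 + 235/591) = 21725 - 29315/591 = 12810160/591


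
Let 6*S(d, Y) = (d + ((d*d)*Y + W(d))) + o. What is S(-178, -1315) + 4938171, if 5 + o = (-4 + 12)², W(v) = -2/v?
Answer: -535582108/267 ≈ -2.0059e+6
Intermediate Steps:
o = 59 (o = -5 + (-4 + 12)² = -5 + 8² = -5 + 64 = 59)
S(d, Y) = 59/6 - 1/(3*d) + d/6 + Y*d²/6 (S(d, Y) = ((d + ((d*d)*Y - 2/d)) + 59)/6 = ((d + (d²*Y - 2/d)) + 59)/6 = ((d + (Y*d² - 2/d)) + 59)/6 = ((d + (-2/d + Y*d²)) + 59)/6 = ((d - 2/d + Y*d²) + 59)/6 = (59 + d - 2/d + Y*d²)/6 = 59/6 - 1/(3*d) + d/6 + Y*d²/6)
S(-178, -1315) + 4938171 = (⅙)*(-2 - 178*(59 - 178 - 1315*(-178)²))/(-178) + 4938171 = (⅙)*(-1/178)*(-2 - 178*(59 - 178 - 1315*31684)) + 4938171 = (⅙)*(-1/178)*(-2 - 178*(59 - 178 - 41664460)) + 4938171 = (⅙)*(-1/178)*(-2 - 178*(-41664579)) + 4938171 = (⅙)*(-1/178)*(-2 + 7416295062) + 4938171 = (⅙)*(-1/178)*7416295060 + 4938171 = -1854073765/267 + 4938171 = -535582108/267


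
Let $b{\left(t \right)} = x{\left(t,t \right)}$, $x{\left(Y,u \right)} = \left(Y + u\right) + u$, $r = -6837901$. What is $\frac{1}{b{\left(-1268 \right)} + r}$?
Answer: $- \frac{1}{6841705} \approx -1.4616 \cdot 10^{-7}$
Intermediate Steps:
$x{\left(Y,u \right)} = Y + 2 u$
$b{\left(t \right)} = 3 t$ ($b{\left(t \right)} = t + 2 t = 3 t$)
$\frac{1}{b{\left(-1268 \right)} + r} = \frac{1}{3 \left(-1268\right) - 6837901} = \frac{1}{-3804 - 6837901} = \frac{1}{-6841705} = - \frac{1}{6841705}$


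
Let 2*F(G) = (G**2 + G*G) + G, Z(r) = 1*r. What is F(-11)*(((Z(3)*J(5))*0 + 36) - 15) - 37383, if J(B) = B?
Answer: -69915/2 ≈ -34958.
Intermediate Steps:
Z(r) = r
F(G) = G**2 + G/2 (F(G) = ((G**2 + G*G) + G)/2 = ((G**2 + G**2) + G)/2 = (2*G**2 + G)/2 = (G + 2*G**2)/2 = G**2 + G/2)
F(-11)*(((Z(3)*J(5))*0 + 36) - 15) - 37383 = (-11*(1/2 - 11))*(((3*5)*0 + 36) - 15) - 37383 = (-11*(-21/2))*((15*0 + 36) - 15) - 37383 = 231*((0 + 36) - 15)/2 - 37383 = 231*(36 - 15)/2 - 37383 = (231/2)*21 - 37383 = 4851/2 - 37383 = -69915/2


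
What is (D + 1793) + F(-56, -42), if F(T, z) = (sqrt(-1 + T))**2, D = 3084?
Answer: 4820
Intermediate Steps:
F(T, z) = -1 + T
(D + 1793) + F(-56, -42) = (3084 + 1793) + (-1 - 56) = 4877 - 57 = 4820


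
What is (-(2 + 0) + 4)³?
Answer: 8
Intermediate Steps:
(-(2 + 0) + 4)³ = (-1*2 + 4)³ = (-2 + 4)³ = 2³ = 8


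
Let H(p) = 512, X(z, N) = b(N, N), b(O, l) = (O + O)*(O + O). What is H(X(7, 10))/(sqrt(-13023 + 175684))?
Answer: 512*sqrt(162661)/162661 ≈ 1.2695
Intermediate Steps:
b(O, l) = 4*O**2 (b(O, l) = (2*O)*(2*O) = 4*O**2)
X(z, N) = 4*N**2
H(X(7, 10))/(sqrt(-13023 + 175684)) = 512/(sqrt(-13023 + 175684)) = 512/(sqrt(162661)) = 512*(sqrt(162661)/162661) = 512*sqrt(162661)/162661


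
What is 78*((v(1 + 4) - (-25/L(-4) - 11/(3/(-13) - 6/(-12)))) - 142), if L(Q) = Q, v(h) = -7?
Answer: -124917/14 ≈ -8922.6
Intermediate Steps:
78*((v(1 + 4) - (-25/L(-4) - 11/(3/(-13) - 6/(-12)))) - 142) = 78*((-7 - (-25/(-4) - 11/(3/(-13) - 6/(-12)))) - 142) = 78*((-7 - (-25*(-¼) - 11/(3*(-1/13) - 6*(-1/12)))) - 142) = 78*((-7 - (25/4 - 11/(-3/13 + ½))) - 142) = 78*((-7 - (25/4 - 11/7/26)) - 142) = 78*((-7 - (25/4 - 11*26/7)) - 142) = 78*((-7 - (25/4 - 286/7)) - 142) = 78*((-7 - 1*(-969/28)) - 142) = 78*((-7 + 969/28) - 142) = 78*(773/28 - 142) = 78*(-3203/28) = -124917/14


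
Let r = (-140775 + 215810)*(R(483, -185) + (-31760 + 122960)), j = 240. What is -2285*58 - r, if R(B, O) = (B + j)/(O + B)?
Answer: -2039364960245/298 ≈ -6.8435e+9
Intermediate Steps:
R(B, O) = (240 + B)/(B + O) (R(B, O) = (B + 240)/(O + B) = (240 + B)/(B + O))
r = 2039325466305/298 (r = (-140775 + 215810)*((240 + 483)/(483 - 185) + (-31760 + 122960)) = 75035*(723/298 + 91200) = 75035*(27178323/298) = 2039325466305/298 ≈ 6.8434e+9)
-2285*58 - r = -2285*58 - 1*2039325466305/298 = -132530 - 2039325466305/298 = -2039364960245/298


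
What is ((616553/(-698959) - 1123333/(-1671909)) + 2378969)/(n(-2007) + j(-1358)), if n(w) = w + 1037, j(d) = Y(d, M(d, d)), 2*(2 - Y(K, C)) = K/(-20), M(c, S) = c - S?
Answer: -55601060754582500180/23417492092486509 ≈ -2374.3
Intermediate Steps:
Y(K, C) = 2 + K/40 (Y(K, C) = 2 - K/(2*(-20)) = 2 - K*(-1)/(2*20) = 2 - (-1)*K/40 = 2 + K/40)
j(d) = 2 + d/40
n(w) = 1037 + w
((616553/(-698959) - 1123333/(-1671909)) + 2378969)/(n(-2007) + j(-1358)) = ((616553/(-698959) - 1123333/(-1671909)) + 2378969)/((1037 - 2007) + (2 + (1/40)*(-1358))) = ((616553*(-1/698959) - 1123333*(-1/1671909)) + 2378969)/(-970 + (2 - 679/20)) = ((-616553/698959 + 1123333/1671909) + 2378969)/(-970 - 639/20) = (-245656799330/1168595842731 + 2378969)/(-20039/20) = (2780053037729125009/1168595842731)*(-20/20039) = -55601060754582500180/23417492092486509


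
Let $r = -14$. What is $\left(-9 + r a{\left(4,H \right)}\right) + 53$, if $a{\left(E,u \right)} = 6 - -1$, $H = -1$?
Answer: $-54$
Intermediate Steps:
$a{\left(E,u \right)} = 7$ ($a{\left(E,u \right)} = 6 + 1 = 7$)
$\left(-9 + r a{\left(4,H \right)}\right) + 53 = \left(-9 - 98\right) + 53 = -107 + 53 = -54$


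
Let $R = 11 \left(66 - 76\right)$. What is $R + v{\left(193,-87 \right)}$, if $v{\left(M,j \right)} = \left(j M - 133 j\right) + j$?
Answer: $-5417$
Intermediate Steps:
$v{\left(M,j \right)} = - 132 j + M j$ ($v{\left(M,j \right)} = \left(M j - 133 j\right) + j = \left(- 133 j + M j\right) + j = - 132 j + M j$)
$R = -110$ ($R = 11 \left(-10\right) = -110$)
$R + v{\left(193,-87 \right)} = -110 - 87 \left(-132 + 193\right) = -110 - 5307 = -5417$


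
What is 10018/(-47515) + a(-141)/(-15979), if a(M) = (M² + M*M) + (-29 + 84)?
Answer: -70758013/26180765 ≈ -2.7027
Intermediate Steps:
a(M) = 55 + 2*M² (a(M) = (M² + M²) + 55 = 2*M² + 55 = 55 + 2*M²)
10018/(-47515) + a(-141)/(-15979) = 10018/(-47515) + (55 + 2*(-141)²)/(-15979) = 10018*(-1/47515) + (55 + 2*19881)*(-1/15979) = -10018/47515 + (55 + 39762)*(-1/15979) = -10018/47515 + 39817*(-1/15979) = -10018/47515 - 1373/551 = -70758013/26180765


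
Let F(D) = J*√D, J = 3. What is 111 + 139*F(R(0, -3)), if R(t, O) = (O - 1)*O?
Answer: 111 + 834*√3 ≈ 1555.5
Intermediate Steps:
R(t, O) = O*(-1 + O) (R(t, O) = (-1 + O)*O = O*(-1 + O))
F(D) = 3*√D
111 + 139*F(R(0, -3)) = 111 + 139*(3*√(-3*(-1 - 3))) = 111 + 139*(3*√(-3*(-4))) = 111 + 139*(3*√12) = 111 + 139*(3*(2*√3)) = 111 + 139*(6*√3) = 111 + 834*√3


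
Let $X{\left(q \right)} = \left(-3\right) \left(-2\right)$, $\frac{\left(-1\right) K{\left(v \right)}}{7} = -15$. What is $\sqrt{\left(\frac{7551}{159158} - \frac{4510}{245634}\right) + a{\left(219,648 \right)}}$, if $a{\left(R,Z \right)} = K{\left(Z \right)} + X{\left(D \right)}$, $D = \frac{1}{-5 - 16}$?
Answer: $\frac{\sqrt{42423907575168600402378}}{19547308086} \approx 10.537$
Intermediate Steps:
$K{\left(v \right)} = 105$ ($K{\left(v \right)} = \left(-7\right) \left(-15\right) = 105$)
$D = - \frac{1}{21}$ ($D = \frac{1}{-21} = - \frac{1}{21} \approx -0.047619$)
$X{\left(q \right)} = 6$
$a{\left(R,Z \right)} = 111$ ($a{\left(R,Z \right)} = 105 + 6 = 111$)
$\sqrt{\left(\frac{7551}{159158} - \frac{4510}{245634}\right) + a{\left(219,648 \right)}} = \sqrt{\left(\frac{7551}{159158} - \frac{4510}{245634}\right) + 111} = \sqrt{\left(7551 \cdot \frac{1}{159158} - \frac{2255}{122817}\right) + 111} = \sqrt{\left(\frac{7551}{159158} - \frac{2255}{122817}\right) + 111} = \sqrt{\frac{568489877}{19547308086} + 111} = \sqrt{\frac{2170319687423}{19547308086}} = \frac{\sqrt{42423907575168600402378}}{19547308086}$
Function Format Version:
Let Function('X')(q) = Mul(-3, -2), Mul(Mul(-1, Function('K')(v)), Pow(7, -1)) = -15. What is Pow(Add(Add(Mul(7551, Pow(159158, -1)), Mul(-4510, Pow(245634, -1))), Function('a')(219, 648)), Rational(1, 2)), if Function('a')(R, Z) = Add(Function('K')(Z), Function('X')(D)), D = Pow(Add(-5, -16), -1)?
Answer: Mul(Rational(1, 19547308086), Pow(42423907575168600402378, Rational(1, 2))) ≈ 10.537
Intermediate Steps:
Function('K')(v) = 105 (Function('K')(v) = Mul(-7, -15) = 105)
D = Rational(-1, 21) (D = Pow(-21, -1) = Rational(-1, 21) ≈ -0.047619)
Function('X')(q) = 6
Function('a')(R, Z) = 111 (Function('a')(R, Z) = Add(105, 6) = 111)
Pow(Add(Add(Mul(7551, Pow(159158, -1)), Mul(-4510, Pow(245634, -1))), Function('a')(219, 648)), Rational(1, 2)) = Pow(Add(Add(Mul(7551, Pow(159158, -1)), Mul(-4510, Pow(245634, -1))), 111), Rational(1, 2)) = Pow(Add(Add(Mul(7551, Rational(1, 159158)), Mul(-4510, Rational(1, 245634))), 111), Rational(1, 2)) = Pow(Add(Add(Rational(7551, 159158), Rational(-2255, 122817)), 111), Rational(1, 2)) = Pow(Add(Rational(568489877, 19547308086), 111), Rational(1, 2)) = Pow(Rational(2170319687423, 19547308086), Rational(1, 2)) = Mul(Rational(1, 19547308086), Pow(42423907575168600402378, Rational(1, 2)))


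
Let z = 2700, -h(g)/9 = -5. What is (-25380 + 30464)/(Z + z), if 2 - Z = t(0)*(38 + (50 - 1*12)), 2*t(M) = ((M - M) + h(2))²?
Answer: -1271/18562 ≈ -0.068473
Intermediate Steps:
h(g) = 45 (h(g) = -9*(-5) = 45)
t(M) = 2025/2 (t(M) = ((M - M) + 45)²/2 = (0 + 45)²/2 = (½)*45² = (½)*2025 = 2025/2)
Z = -76948 (Z = 2 - 2025*(38 + (50 - 1*12))/2 = 2 - 2025*(38 + (50 - 12))/2 = 2 - 2025*(38 + 38)/2 = 2 - 2025*76/2 = 2 - 1*76950 = 2 - 76950 = -76948)
(-25380 + 30464)/(Z + z) = (-25380 + 30464)/(-76948 + 2700) = 5084/(-74248) = 5084*(-1/74248) = -1271/18562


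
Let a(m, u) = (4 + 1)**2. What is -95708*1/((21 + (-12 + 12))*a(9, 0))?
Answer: -95708/525 ≈ -182.30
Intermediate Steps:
a(m, u) = 25 (a(m, u) = 5**2 = 25)
-95708*1/((21 + (-12 + 12))*a(9, 0)) = -95708*1/(25*(21 + (-12 + 12))) = -95708*1/(25*(21 + 0)) = -95708/(21*25) = -95708/525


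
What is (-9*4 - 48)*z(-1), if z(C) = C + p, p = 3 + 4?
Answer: -504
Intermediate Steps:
p = 7
z(C) = 7 + C (z(C) = C + 7 = 7 + C)
(-9*4 - 48)*z(-1) = (-9*4 - 48)*(7 - 1) = (-36 - 48)*6 = -84*6 = -504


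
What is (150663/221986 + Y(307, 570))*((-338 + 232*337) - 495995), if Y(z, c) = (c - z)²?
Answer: -377679563205309/13058 ≈ -2.8923e+10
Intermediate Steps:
(150663/221986 + Y(307, 570))*((-338 + 232*337) - 495995) = (150663/221986 + (570 - 1*307)²)*((-338 + 232*337) - 495995) = (150663*(1/221986) + (570 - 307)²)*((-338 + 78184) - 495995) = (150663/221986 + 263²)*(77846 - 495995) = (150663/221986 + 69169)*(-418149) = (15354700297/221986)*(-418149) = -377679563205309/13058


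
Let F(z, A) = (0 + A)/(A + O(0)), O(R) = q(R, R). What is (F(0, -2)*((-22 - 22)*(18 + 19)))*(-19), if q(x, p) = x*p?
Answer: 30932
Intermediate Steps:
q(x, p) = p*x
O(R) = R**2 (O(R) = R*R = R**2)
F(z, A) = 1 (F(z, A) = (0 + A)/(A + 0**2) = A/(A + 0) = A/A = 1)
(F(0, -2)*((-22 - 22)*(18 + 19)))*(-19) = (1*((-22 - 22)*(18 + 19)))*(-19) = (1*(-44*37))*(-19) = (1*(-1628))*(-19) = -1628*(-19) = 30932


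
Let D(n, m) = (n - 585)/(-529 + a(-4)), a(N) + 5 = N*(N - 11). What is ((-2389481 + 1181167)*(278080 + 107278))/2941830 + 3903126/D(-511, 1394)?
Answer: 616536454865921/403030710 ≈ 1.5298e+6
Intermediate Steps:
a(N) = -5 + N*(-11 + N) (a(N) = -5 + N*(N - 11) = -5 + N*(-11 + N))
D(n, m) = 195/158 - n/474 (D(n, m) = (n - 585)/(-529 + (-5 + (-4)² - 11*(-4))) = (-585 + n)/(-529 + (-5 + 16 + 44)) = (-585 + n)/(-529 + 55) = (-585 + n)/(-474) = (-585 + n)*(-1/474) = 195/158 - n/474)
((-2389481 + 1181167)*(278080 + 107278))/2941830 + 3903126/D(-511, 1394) = ((-2389481 + 1181167)*(278080 + 107278))/2941830 + 3903126/(195/158 - 1/474*(-511)) = -1208314*385358*(1/2941830) + 3903126/(195/158 + 511/474) = -465633466412*1/2941830 + 3903126/(548/237) = -232816733206/1470915 + 3903126*(237/548) = -232816733206/1470915 + 462520431/274 = 616536454865921/403030710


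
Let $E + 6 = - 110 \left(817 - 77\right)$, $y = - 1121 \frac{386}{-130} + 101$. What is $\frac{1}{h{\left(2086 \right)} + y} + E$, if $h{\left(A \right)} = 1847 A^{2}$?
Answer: $- \frac{42527069915835323}{522407069698} \approx -81406.0$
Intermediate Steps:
$y = \frac{222918}{65}$ ($y = - 1121 \cdot 386 \left(- \frac{1}{130}\right) + 101 = \left(-1121\right) \left(- \frac{193}{65}\right) + 101 = \frac{216353}{65} + 101 = \frac{222918}{65} \approx 3429.5$)
$E = -81406$ ($E = -6 - 110 \left(817 - 77\right) = -6 - 81400 = -81406$)
$\frac{1}{h{\left(2086 \right)} + y} + E = \frac{1}{1847 \cdot 2086^{2} + \frac{222918}{65}} - 81406 = \frac{1}{1847 \cdot 4351396 + \frac{222918}{65}} - 81406 = \frac{1}{8037028412 + \frac{222918}{65}} - 81406 = \frac{1}{\frac{522407069698}{65}} - 81406 = \frac{65}{522407069698} - 81406 = - \frac{42527069915835323}{522407069698}$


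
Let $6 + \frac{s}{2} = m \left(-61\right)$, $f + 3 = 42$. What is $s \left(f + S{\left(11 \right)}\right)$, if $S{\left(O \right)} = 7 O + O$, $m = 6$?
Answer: $-94488$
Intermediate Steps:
$f = 39$ ($f = -3 + 42 = 39$)
$S{\left(O \right)} = 8 O$
$s = -744$ ($s = -12 + 2 \cdot 6 \left(-61\right) = -12 + 2 \left(-366\right) = -12 - 732 = -744$)
$s \left(f + S{\left(11 \right)}\right) = - 744 \left(39 + 8 \cdot 11\right) = - 744 \left(39 + 88\right) = \left(-744\right) 127 = -94488$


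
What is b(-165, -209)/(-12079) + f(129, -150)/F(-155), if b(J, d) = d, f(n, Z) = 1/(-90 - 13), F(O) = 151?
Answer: 3238498/187864687 ≈ 0.017238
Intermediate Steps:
f(n, Z) = -1/103 (f(n, Z) = 1/(-103) = -1/103)
b(-165, -209)/(-12079) + f(129, -150)/F(-155) = -209/(-12079) - 1/103/151 = -209*(-1/12079) - 1/103*1/151 = 209/12079 - 1/15553 = 3238498/187864687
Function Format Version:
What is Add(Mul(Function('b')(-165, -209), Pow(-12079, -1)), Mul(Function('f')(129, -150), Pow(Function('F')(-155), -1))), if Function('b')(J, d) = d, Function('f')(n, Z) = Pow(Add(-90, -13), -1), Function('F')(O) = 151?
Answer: Rational(3238498, 187864687) ≈ 0.017238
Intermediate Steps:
Function('f')(n, Z) = Rational(-1, 103) (Function('f')(n, Z) = Pow(-103, -1) = Rational(-1, 103))
Add(Mul(Function('b')(-165, -209), Pow(-12079, -1)), Mul(Function('f')(129, -150), Pow(Function('F')(-155), -1))) = Add(Mul(-209, Pow(-12079, -1)), Mul(Rational(-1, 103), Pow(151, -1))) = Add(Mul(-209, Rational(-1, 12079)), Mul(Rational(-1, 103), Rational(1, 151))) = Add(Rational(209, 12079), Rational(-1, 15553)) = Rational(3238498, 187864687)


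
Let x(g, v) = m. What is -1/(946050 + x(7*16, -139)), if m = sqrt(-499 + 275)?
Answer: I/(2*(-473025*I + 2*sqrt(14))) ≈ -1.057e-6 + 1.6722e-11*I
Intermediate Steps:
m = 4*I*sqrt(14) (m = sqrt(-224) = 4*I*sqrt(14) ≈ 14.967*I)
x(g, v) = 4*I*sqrt(14)
-1/(946050 + x(7*16, -139)) = -1/(946050 + 4*I*sqrt(14))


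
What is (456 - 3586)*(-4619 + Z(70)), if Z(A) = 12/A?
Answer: 101198534/7 ≈ 1.4457e+7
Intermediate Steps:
(456 - 3586)*(-4619 + Z(70)) = (456 - 3586)*(-4619 + 12/70) = -3130*(-4619 + 12*(1/70)) = -3130*(-4619 + 6/35) = -3130*(-161659/35) = 101198534/7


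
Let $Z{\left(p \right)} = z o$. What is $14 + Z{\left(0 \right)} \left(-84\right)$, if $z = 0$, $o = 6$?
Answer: $14$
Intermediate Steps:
$Z{\left(p \right)} = 0$ ($Z{\left(p \right)} = 0 \cdot 6 = 0$)
$14 + Z{\left(0 \right)} \left(-84\right) = 14 + 0 \left(-84\right) = 14 + 0 = 14$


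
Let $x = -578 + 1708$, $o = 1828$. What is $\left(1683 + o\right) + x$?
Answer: $4641$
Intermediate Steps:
$x = 1130$
$\left(1683 + o\right) + x = \left(1683 + 1828\right) + 1130 = 3511 + 1130 = 4641$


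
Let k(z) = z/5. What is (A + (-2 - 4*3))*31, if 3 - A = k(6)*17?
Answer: -4867/5 ≈ -973.40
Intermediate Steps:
k(z) = z/5 (k(z) = z*(1/5) = z/5)
A = -87/5 (A = 3 - (1/5)*6*17 = 3 - 6*17/5 = 3 - 1*102/5 = 3 - 102/5 = -87/5 ≈ -17.400)
(A + (-2 - 4*3))*31 = (-87/5 + (-2 - 4*3))*31 = (-87/5 + (-2 - 12))*31 = (-87/5 - 14)*31 = -157/5*31 = -4867/5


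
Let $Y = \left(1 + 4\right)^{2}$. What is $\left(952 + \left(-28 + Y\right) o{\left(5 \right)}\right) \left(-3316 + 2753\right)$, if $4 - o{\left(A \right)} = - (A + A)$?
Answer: $-512330$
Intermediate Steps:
$o{\left(A \right)} = 4 + 2 A$ ($o{\left(A \right)} = 4 - - (A + A) = 4 - - 2 A = 4 + 2 A$)
$Y = 25$ ($Y = 5^{2} = 25$)
$\left(952 + \left(-28 + Y\right) o{\left(5 \right)}\right) \left(-3316 + 2753\right) = \left(952 + \left(-28 + 25\right) \left(4 + 2 \cdot 5\right)\right) \left(-3316 + 2753\right) = \left(952 - 3 \left(4 + 10\right)\right) \left(-563\right) = \left(952 - 42\right) \left(-563\right) = 910 \left(-563\right) = -512330$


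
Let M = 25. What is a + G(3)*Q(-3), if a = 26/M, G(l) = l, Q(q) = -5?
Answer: -349/25 ≈ -13.960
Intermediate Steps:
a = 26/25 ≈ 1.0400
a + G(3)*Q(-3) = 26/25 + 3*(-5) = 26/25 - 15 = -349/25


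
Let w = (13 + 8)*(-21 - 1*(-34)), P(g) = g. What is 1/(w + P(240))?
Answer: 1/513 ≈ 0.0019493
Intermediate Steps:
w = 273 (w = 21*(-21 + 34) = 21*13 = 273)
1/(w + P(240)) = 1/(273 + 240) = 1/513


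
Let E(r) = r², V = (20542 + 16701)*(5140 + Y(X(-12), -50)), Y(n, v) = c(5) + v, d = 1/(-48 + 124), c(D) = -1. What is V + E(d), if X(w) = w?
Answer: 1094723125553/5776 ≈ 1.8953e+8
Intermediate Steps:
d = 1/76 ≈ 0.013158
Y(n, v) = -1 + v
V = 189529627 (V = (20542 + 16701)*(5140 + (-1 - 50)) = 37243*(5140 - 51) = 37243*5089 = 189529627)
V + E(d) = 189529627 + (1/76)² = 189529627 + 1/5776 = 1094723125553/5776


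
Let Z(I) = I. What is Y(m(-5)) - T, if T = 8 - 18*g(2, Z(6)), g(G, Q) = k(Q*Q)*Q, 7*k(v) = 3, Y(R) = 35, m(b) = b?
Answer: 513/7 ≈ 73.286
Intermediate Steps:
k(v) = 3/7 (k(v) = (⅐)*3 = 3/7)
g(G, Q) = 3*Q/7
T = -268/7 (T = 8 - 54*6/7 = 8 - 18*18/7 = 8 - 324/7 = -268/7 ≈ -38.286)
Y(m(-5)) - T = 35 - 1*(-268/7) = 35 + 268/7 = 513/7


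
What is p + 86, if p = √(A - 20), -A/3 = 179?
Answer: 86 + I*√557 ≈ 86.0 + 23.601*I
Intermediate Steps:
A = -537 (A = -3*179 = -537)
p = I*√557 (p = √(-537 - 20) = √(-557) = I*√557 ≈ 23.601*I)
p + 86 = I*√557 + 86 = 86 + I*√557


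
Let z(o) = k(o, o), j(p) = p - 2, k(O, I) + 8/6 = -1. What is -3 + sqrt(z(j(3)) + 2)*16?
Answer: -3 + 16*I*sqrt(3)/3 ≈ -3.0 + 9.2376*I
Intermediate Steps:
k(O, I) = -7/3 (k(O, I) = -4/3 - 1 = -7/3)
j(p) = -2 + p
z(o) = -7/3
-3 + sqrt(z(j(3)) + 2)*16 = -3 + sqrt(-7/3 + 2)*16 = -3 + sqrt(-1/3)*16 = -3 + (I*sqrt(3)/3)*16 = -3 + 16*I*sqrt(3)/3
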